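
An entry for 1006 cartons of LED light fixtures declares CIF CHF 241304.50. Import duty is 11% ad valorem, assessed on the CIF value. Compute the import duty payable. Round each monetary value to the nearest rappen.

Import duty = 241304.50 × 11% = 26543.50

Import duty: CHF 26543.50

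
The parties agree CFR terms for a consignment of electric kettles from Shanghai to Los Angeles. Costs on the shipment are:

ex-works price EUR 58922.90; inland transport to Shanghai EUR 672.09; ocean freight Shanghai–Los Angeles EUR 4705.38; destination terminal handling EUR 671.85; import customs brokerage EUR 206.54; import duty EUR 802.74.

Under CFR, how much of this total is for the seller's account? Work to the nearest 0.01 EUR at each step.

Seller's account: EUR 64300.37

CFR: the seller pays costs through ocean freight to the destination port, but not insurance.
Seller's account: goods 58922.90 + inland to port 672.09 + freight 4705.38 = 64300.37
Buyer's account: destination terminal 671.85 + brokerage 206.54 + duty 802.74 = 1681.13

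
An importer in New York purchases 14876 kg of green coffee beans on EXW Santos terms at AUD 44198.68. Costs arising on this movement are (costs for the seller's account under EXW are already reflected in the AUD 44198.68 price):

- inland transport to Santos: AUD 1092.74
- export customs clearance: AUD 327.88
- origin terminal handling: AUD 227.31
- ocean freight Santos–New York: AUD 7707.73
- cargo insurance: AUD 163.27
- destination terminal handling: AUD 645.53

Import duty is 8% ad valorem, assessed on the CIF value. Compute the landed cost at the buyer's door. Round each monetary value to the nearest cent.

Total landed cost: AUD 58660.55

EXW: the seller makes goods available at their premises; the buyer bears all onward costs.
CIF value = EXW price + inland to port + export clearance + origin terminal + freight + insurance = 44198.68 + 1092.74 + 327.88 + 227.31 + 7707.73 + 163.27 = 53717.61
Import duty = 53717.61 × 8% = 4297.41
Buyer bears: inland to port 1092.74 + export clearance 327.88 + origin terminal 227.31 + freight 7707.73 + insurance 163.27 + destination terminal 645.53 + duty 4297.41 = 14461.87
Landed cost = invoice 44198.68 + 14461.87 = 58660.55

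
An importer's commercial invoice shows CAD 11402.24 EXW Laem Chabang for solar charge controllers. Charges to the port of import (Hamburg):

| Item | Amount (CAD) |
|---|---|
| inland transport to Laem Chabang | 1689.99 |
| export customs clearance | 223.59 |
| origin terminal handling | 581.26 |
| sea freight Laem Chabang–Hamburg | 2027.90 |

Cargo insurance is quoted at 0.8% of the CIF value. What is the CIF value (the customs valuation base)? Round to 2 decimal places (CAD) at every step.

Let C be the CIF value. C = EXW price + pre-shipment costs + freight + 0.8% × C
C − 0.8% × C = 11402.24 + 1689.99 + 223.59 + 581.26 + 2027.90
0.992 × C = 15924.98
C = 15924.98 / 0.992 = 16053.41
Insurance premium = 0.8% × 16053.41 = 128.43

CIF value: CAD 16053.41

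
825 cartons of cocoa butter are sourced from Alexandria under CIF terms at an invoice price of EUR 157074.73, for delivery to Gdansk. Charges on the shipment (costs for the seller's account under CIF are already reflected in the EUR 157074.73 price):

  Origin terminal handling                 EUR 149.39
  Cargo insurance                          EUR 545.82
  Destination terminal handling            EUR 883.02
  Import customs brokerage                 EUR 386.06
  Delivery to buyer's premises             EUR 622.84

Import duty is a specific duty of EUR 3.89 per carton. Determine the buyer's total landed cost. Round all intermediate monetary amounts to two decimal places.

Total landed cost: EUR 162175.90

CIF: the seller pays costs through ocean freight and marine insurance to the destination port.
Already in the invoice (seller's account under CIF): origin terminal, insurance — exclude.
The CIF price already equals the CIF value: 157074.73
Import duty = 825 × 3.89 = 3209.25
Buyer bears: destination terminal 883.02 + brokerage 386.06 + delivery 622.84 + duty 3209.25 = 5101.17
Landed cost = invoice 157074.73 + 5101.17 = 162175.90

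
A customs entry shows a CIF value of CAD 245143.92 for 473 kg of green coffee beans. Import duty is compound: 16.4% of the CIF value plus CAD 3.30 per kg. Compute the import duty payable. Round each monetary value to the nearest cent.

Ad valorem component: 245143.92 × 16.4% = 40203.60
Specific component: 473 × 3.30 = 1560.90
Import duty = 40203.60 + 1560.90 = 41764.50

Import duty: CAD 41764.50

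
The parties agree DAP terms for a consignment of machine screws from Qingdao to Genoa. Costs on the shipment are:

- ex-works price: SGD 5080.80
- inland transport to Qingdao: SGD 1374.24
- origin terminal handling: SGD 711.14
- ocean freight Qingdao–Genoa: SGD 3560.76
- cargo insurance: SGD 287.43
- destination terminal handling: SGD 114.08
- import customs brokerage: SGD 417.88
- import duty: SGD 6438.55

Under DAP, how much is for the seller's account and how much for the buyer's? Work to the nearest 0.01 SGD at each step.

Seller: SGD 11128.45; buyer: SGD 6856.43

DAP: the seller bears all costs to the named destination except import duty and clearance.
Seller's account: goods 5080.80 + inland to port 1374.24 + origin terminal 711.14 + freight 3560.76 + insurance 287.43 + destination terminal 114.08 = 11128.45
Buyer's account: brokerage 417.88 + duty 6438.55 = 6856.43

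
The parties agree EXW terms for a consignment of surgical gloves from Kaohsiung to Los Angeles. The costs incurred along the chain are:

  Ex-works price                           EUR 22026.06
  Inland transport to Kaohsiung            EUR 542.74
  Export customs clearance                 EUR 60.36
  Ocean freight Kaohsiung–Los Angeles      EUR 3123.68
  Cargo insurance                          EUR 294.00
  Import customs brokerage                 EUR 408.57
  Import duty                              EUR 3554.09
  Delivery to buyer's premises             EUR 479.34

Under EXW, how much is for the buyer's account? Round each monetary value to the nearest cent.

EXW: the seller makes goods available at their premises; the buyer bears all onward costs.
Seller's account: goods 22026.06 = 22026.06
Buyer's account: inland to port 542.74 + export clearance 60.36 + freight 3123.68 + insurance 294.00 + brokerage 408.57 + duty 3554.09 + delivery 479.34 = 8462.78

Buyer's account: EUR 8462.78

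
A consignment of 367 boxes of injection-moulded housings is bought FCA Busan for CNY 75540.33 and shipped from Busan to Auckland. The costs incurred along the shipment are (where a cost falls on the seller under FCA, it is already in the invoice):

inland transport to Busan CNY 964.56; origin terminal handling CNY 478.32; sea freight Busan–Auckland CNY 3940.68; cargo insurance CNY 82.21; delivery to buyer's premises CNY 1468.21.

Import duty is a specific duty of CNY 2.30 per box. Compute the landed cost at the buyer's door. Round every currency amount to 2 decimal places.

FCA: the seller delivers export-cleared goods to the carrier; the buyer bears costs from that point.
Already in the invoice (seller's account under FCA): inland to port — exclude.
CIF value = FCA price + origin terminal + freight + insurance = 75540.33 + 478.32 + 3940.68 + 82.21 = 80041.54
Import duty = 367 × 2.30 = 844.10
Buyer bears: origin terminal 478.32 + freight 3940.68 + insurance 82.21 + delivery 1468.21 + duty 844.10 = 6813.52
Landed cost = invoice 75540.33 + 6813.52 = 82353.85

Total landed cost: CNY 82353.85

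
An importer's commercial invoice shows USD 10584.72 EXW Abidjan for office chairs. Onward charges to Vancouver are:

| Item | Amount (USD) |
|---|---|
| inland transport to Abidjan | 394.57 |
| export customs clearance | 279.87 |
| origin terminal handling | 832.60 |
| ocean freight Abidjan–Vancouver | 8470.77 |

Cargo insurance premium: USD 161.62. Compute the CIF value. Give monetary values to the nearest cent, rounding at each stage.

CIF value: USD 20724.15

CIF = EXW price + pre-shipment costs + freight + insurance
CIF = 10584.72 + 394.57 + 279.87 + 832.60 + 8470.77 + 161.62 = 20724.15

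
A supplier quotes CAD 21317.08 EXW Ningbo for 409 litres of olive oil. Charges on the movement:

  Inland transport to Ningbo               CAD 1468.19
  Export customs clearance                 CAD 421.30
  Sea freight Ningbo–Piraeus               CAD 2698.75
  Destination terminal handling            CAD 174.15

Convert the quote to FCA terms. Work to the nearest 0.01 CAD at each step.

FCA price: CAD 23206.57

Not relevant to the conversion: freight, destination terminal — on the buyer under both terms; not part of either seller's price.
From EXW to FCA, the seller additionally bears: inland to port, export clearance.
FCA price = 21317.08 + 1468.19 + 421.30 = 23206.57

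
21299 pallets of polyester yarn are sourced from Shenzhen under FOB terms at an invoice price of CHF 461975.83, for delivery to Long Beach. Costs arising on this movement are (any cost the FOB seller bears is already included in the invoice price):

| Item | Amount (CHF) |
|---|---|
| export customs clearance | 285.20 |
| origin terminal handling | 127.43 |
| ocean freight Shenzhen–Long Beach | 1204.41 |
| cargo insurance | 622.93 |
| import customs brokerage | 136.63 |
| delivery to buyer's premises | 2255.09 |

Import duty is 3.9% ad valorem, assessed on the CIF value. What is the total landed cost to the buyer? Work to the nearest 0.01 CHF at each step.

FOB: the seller bears costs until goods are on board at the origin port; the buyer bears freight, insurance and all costs thereafter.
Already in the invoice (seller's account under FOB): export clearance, origin terminal — exclude.
CIF value = FOB price + freight + insurance = 461975.83 + 1204.41 + 622.93 = 463803.17
Import duty = 463803.17 × 3.9% = 18088.32
Buyer bears: freight 1204.41 + insurance 622.93 + brokerage 136.63 + delivery 2255.09 + duty 18088.32 = 22307.38
Landed cost = invoice 461975.83 + 22307.38 = 484283.21

Total landed cost: CHF 484283.21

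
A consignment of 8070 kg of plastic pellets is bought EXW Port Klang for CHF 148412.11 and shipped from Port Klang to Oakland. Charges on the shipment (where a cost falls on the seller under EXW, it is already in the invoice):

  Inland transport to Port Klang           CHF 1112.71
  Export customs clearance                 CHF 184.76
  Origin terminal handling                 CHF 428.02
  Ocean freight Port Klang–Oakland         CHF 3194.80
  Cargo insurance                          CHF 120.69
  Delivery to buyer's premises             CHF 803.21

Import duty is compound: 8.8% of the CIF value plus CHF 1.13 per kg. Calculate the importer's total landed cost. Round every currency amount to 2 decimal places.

EXW: the seller makes goods available at their premises; the buyer bears all onward costs.
CIF value = EXW price + inland to port + export clearance + origin terminal + freight + insurance = 148412.11 + 1112.71 + 184.76 + 428.02 + 3194.80 + 120.69 = 153453.09
Ad valorem component: 153453.09 × 8.8% = 13503.87
Specific component: 8070 × 1.13 = 9119.10
Import duty = 13503.87 + 9119.10 = 22622.97
Buyer bears: inland to port 1112.71 + export clearance 184.76 + origin terminal 428.02 + freight 3194.80 + insurance 120.69 + delivery 803.21 + duty 22622.97 = 28467.16
Landed cost = invoice 148412.11 + 28467.16 = 176879.27

Total landed cost: CHF 176879.27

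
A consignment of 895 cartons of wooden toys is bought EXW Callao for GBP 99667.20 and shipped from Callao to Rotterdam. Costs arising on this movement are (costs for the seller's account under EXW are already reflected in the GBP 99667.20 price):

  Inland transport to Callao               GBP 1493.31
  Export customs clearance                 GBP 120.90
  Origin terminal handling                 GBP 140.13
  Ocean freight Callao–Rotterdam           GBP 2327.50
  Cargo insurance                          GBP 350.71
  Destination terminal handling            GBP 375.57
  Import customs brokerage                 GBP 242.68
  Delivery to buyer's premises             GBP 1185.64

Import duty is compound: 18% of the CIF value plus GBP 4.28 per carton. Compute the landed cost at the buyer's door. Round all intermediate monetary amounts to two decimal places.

Total landed cost: GBP 128472.20

EXW: the seller makes goods available at their premises; the buyer bears all onward costs.
CIF value = EXW price + inland to port + export clearance + origin terminal + freight + insurance = 99667.20 + 1493.31 + 120.90 + 140.13 + 2327.50 + 350.71 = 104099.75
Ad valorem component: 104099.75 × 18% = 18737.96
Specific component: 895 × 4.28 = 3830.60
Import duty = 18737.96 + 3830.60 = 22568.56
Buyer bears: inland to port 1493.31 + export clearance 120.90 + origin terminal 140.13 + freight 2327.50 + insurance 350.71 + destination terminal 375.57 + brokerage 242.68 + delivery 1185.64 + duty 22568.56 = 28805.00
Landed cost = invoice 99667.20 + 28805.00 = 128472.20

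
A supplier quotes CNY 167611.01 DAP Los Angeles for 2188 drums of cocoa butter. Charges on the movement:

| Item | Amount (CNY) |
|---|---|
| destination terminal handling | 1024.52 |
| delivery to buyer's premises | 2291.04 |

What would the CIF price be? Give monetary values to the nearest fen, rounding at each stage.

From DAP to CIF, the seller no longer bears: destination terminal, delivery.
CIF price = 167611.01 − 1024.52 − 2291.04 = 164295.45

CIF price: CNY 164295.45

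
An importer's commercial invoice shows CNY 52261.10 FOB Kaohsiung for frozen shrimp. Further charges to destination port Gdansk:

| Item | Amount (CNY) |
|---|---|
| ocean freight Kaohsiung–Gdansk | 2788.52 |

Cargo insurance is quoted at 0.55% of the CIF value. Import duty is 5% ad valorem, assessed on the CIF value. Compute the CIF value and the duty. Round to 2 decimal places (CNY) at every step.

CIF value: CNY 55354.07; import duty: CNY 2767.70

Let C be the CIF value. C = FOB price + freight + 0.55% × C
C − 0.55% × C = 52261.10 + 2788.52
0.9945 × C = 55049.62
C = 55049.62 / 0.9945 = 55354.07
Insurance premium = 0.55% × 55354.07 = 304.45
Import duty = 55354.07 × 5% = 2767.70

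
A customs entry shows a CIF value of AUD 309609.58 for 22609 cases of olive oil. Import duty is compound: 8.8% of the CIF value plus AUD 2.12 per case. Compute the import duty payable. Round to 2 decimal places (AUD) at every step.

Import duty: AUD 75176.72

Ad valorem component: 309609.58 × 8.8% = 27245.64
Specific component: 22609 × 2.12 = 47931.08
Import duty = 27245.64 + 47931.08 = 75176.72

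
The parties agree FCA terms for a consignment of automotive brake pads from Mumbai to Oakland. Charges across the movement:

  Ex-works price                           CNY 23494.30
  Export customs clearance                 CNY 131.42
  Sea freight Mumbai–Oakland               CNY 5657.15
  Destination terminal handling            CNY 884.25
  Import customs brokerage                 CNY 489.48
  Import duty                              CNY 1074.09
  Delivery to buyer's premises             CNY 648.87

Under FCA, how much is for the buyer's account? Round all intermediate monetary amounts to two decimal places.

FCA: the seller delivers export-cleared goods to the carrier; the buyer bears costs from that point.
Seller's account: goods 23494.30 + export clearance 131.42 = 23625.72
Buyer's account: freight 5657.15 + destination terminal 884.25 + brokerage 489.48 + duty 1074.09 + delivery 648.87 = 8753.84

Buyer's account: CNY 8753.84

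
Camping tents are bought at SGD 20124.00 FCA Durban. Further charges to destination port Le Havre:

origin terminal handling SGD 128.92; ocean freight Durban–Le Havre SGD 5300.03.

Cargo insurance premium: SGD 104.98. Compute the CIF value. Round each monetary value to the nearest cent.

CIF = FCA price + pre-shipment costs + freight + insurance
CIF = 20124.00 + 128.92 + 5300.03 + 104.98 = 25657.93

CIF value: SGD 25657.93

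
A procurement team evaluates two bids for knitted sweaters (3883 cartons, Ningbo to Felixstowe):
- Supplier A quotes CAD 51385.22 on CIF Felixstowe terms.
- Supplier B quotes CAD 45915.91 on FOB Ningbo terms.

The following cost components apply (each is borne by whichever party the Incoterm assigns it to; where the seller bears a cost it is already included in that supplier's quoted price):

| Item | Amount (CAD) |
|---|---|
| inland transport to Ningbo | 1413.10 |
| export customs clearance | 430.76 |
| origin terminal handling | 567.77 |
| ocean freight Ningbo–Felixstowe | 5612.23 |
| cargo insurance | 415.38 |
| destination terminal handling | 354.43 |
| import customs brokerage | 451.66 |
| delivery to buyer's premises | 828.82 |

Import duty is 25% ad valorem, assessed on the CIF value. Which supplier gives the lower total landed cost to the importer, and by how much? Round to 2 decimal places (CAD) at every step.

Supplier A is cheaper by CAD 697.87

Supplier A (CIF):
The CIF price already equals the CIF value: 51385.22
Import duty = 51385.22 × 25% = 12846.31
Buyer bears (A): 354.43 + 451.66 + 828.82 = 1634.91
Landed cost (A) = invoice 51385.22 + 1634.91 + duty 12846.31 = 65866.44
Supplier B (FOB):
CIF value = FOB price + freight + insurance = 45915.91 + 5612.23 + 415.38 = 51943.52
Import duty = 51943.52 × 25% = 12985.88
Buyer bears (B): 5612.23 + 415.38 + 354.43 + 451.66 + 828.82 = 7662.52
Landed cost (B) = invoice 45915.91 + 7662.52 + duty 12985.88 = 66564.31
Difference = |65866.44 − 66564.31| = 697.87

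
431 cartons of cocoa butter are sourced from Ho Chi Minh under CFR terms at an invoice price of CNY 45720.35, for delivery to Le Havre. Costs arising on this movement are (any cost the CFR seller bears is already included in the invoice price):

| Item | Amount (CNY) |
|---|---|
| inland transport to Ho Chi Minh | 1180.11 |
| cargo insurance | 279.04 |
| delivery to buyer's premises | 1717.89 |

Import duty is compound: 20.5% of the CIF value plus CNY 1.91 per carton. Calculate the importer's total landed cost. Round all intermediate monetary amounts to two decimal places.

CFR: the seller pays costs through ocean freight to the destination port, but not insurance.
Already in the invoice (seller's account under CFR): inland to port — exclude.
CIF value = CFR price + insurance = 45720.35 + 279.04 = 45999.39
Ad valorem component: 45999.39 × 20.5% = 9429.87
Specific component: 431 × 1.91 = 823.21
Import duty = 9429.87 + 823.21 = 10253.08
Buyer bears: insurance 279.04 + delivery 1717.89 + duty 10253.08 = 12250.01
Landed cost = invoice 45720.35 + 12250.01 = 57970.36

Total landed cost: CNY 57970.36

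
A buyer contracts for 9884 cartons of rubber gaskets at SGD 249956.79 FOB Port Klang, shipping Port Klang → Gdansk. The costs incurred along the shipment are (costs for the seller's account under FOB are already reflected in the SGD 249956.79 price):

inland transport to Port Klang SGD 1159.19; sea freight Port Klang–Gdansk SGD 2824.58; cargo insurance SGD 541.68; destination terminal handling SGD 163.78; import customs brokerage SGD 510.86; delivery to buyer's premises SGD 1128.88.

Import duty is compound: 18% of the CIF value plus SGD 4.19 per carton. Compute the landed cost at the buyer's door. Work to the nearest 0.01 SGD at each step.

FOB: the seller bears costs until goods are on board at the origin port; the buyer bears freight, insurance and all costs thereafter.
Already in the invoice (seller's account under FOB): inland to port — exclude.
CIF value = FOB price + freight + insurance = 249956.79 + 2824.58 + 541.68 = 253323.05
Ad valorem component: 253323.05 × 18% = 45598.15
Specific component: 9884 × 4.19 = 41413.96
Import duty = 45598.15 + 41413.96 = 87012.11
Buyer bears: freight 2824.58 + insurance 541.68 + destination terminal 163.78 + brokerage 510.86 + delivery 1128.88 + duty 87012.11 = 92181.89
Landed cost = invoice 249956.79 + 92181.89 = 342138.68

Total landed cost: SGD 342138.68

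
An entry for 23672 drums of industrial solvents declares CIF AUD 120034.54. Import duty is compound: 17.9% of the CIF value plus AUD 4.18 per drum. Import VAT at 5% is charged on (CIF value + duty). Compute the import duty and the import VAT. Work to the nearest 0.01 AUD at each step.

Ad valorem component: 120034.54 × 17.9% = 21486.18
Specific component: 23672 × 4.18 = 98948.96
Import duty = 21486.18 + 98948.96 = 120435.14
VAT base = CIF + duty = 120034.54 + 120435.14 = 240469.68
Import VAT = 240469.68 × 5% = 12023.48

Import duty: AUD 120435.14; import VAT: AUD 12023.48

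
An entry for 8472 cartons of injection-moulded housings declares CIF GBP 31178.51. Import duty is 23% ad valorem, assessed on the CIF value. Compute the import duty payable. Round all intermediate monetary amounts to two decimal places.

Import duty: GBP 7171.06

Import duty = 31178.51 × 23% = 7171.06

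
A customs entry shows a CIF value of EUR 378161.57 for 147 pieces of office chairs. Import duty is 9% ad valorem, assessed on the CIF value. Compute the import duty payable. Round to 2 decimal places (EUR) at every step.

Import duty: EUR 34034.54

Import duty = 378161.57 × 9% = 34034.54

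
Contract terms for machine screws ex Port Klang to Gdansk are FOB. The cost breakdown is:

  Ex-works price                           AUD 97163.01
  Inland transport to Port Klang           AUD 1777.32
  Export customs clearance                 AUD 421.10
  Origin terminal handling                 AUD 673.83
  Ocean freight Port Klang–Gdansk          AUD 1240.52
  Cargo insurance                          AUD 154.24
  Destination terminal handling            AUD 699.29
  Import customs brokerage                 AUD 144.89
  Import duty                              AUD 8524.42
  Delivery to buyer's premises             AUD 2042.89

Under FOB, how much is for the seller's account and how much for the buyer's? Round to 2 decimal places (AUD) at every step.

Seller: AUD 100035.26; buyer: AUD 12806.25

FOB: the seller bears costs until goods are on board at the origin port; the buyer bears freight, insurance and all costs thereafter.
Seller's account: goods 97163.01 + inland to port 1777.32 + export clearance 421.10 + origin terminal 673.83 = 100035.26
Buyer's account: freight 1240.52 + insurance 154.24 + destination terminal 699.29 + brokerage 144.89 + duty 8524.42 + delivery 2042.89 = 12806.25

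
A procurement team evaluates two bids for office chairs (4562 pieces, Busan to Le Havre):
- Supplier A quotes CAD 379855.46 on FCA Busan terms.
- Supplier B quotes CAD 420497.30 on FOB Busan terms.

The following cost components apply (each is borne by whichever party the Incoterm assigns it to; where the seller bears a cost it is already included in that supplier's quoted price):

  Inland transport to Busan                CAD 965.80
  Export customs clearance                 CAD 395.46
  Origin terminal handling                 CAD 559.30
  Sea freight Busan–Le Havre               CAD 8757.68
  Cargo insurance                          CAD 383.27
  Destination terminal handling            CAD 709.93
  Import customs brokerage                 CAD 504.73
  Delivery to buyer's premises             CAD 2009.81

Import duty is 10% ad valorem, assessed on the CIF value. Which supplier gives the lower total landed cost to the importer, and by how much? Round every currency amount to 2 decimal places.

Supplier A (FCA):
CIF value = FCA price + origin terminal + freight + insurance = 379855.46 + 559.30 + 8757.68 + 383.27 = 389555.71
Import duty = 389555.71 × 10% = 38955.57
Buyer bears (A): 559.30 + 8757.68 + 383.27 + 709.93 + 504.73 + 2009.81 = 12924.72
Landed cost (A) = invoice 379855.46 + 12924.72 + duty 38955.57 = 431735.75
Supplier B (FOB):
CIF value = FOB price + freight + insurance = 420497.30 + 8757.68 + 383.27 = 429638.25
Import duty = 429638.25 × 10% = 42963.83
Buyer bears (B): 8757.68 + 383.27 + 709.93 + 504.73 + 2009.81 = 12365.42
Landed cost (B) = invoice 420497.30 + 12365.42 + duty 42963.83 = 475826.55
Difference = |431735.75 − 475826.55| = 44090.80

Supplier A is cheaper by CAD 44090.80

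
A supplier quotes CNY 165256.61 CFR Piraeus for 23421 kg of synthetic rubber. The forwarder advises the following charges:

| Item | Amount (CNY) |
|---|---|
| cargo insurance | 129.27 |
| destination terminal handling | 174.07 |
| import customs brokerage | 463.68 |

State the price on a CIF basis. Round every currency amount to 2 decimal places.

Not relevant to the conversion: brokerage, destination terminal — on the buyer under both terms; not part of either seller's price.
From CFR to CIF, the seller additionally bears: insurance.
CIF price = 165256.61 + 129.27 = 165385.88

CIF price: CNY 165385.88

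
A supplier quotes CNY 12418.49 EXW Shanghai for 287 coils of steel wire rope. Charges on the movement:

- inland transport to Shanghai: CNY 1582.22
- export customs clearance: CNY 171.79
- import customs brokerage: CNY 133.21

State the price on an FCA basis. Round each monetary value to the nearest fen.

FCA price: CNY 14172.50

Not relevant to the conversion: brokerage — on the buyer under both terms; not part of either seller's price.
From EXW to FCA, the seller additionally bears: inland to port, export clearance.
FCA price = 12418.49 + 1582.22 + 171.79 = 14172.50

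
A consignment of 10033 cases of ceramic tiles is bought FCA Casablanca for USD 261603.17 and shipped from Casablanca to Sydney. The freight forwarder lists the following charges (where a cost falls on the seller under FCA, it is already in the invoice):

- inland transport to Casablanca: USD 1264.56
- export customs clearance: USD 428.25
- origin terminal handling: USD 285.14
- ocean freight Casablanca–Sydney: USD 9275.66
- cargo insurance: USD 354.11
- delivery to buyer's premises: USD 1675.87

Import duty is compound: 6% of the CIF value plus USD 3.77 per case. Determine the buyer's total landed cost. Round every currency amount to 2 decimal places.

FCA: the seller delivers export-cleared goods to the carrier; the buyer bears costs from that point.
Already in the invoice (seller's account under FCA): inland to port, export clearance — exclude.
CIF value = FCA price + origin terminal + freight + insurance = 261603.17 + 285.14 + 9275.66 + 354.11 = 271518.08
Ad valorem component: 271518.08 × 6% = 16291.08
Specific component: 10033 × 3.77 = 37824.41
Import duty = 16291.08 + 37824.41 = 54115.49
Buyer bears: origin terminal 285.14 + freight 9275.66 + insurance 354.11 + delivery 1675.87 + duty 54115.49 = 65706.27
Landed cost = invoice 261603.17 + 65706.27 = 327309.44

Total landed cost: USD 327309.44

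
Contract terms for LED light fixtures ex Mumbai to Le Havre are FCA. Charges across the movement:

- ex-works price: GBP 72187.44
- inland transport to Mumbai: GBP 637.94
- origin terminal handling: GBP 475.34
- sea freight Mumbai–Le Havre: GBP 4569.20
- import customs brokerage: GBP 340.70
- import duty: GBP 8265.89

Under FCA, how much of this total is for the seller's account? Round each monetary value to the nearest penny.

FCA: the seller delivers export-cleared goods to the carrier; the buyer bears costs from that point.
Seller's account: goods 72187.44 + inland to port 637.94 = 72825.38
Buyer's account: origin terminal 475.34 + freight 4569.20 + brokerage 340.70 + duty 8265.89 = 13651.13

Seller's account: GBP 72825.38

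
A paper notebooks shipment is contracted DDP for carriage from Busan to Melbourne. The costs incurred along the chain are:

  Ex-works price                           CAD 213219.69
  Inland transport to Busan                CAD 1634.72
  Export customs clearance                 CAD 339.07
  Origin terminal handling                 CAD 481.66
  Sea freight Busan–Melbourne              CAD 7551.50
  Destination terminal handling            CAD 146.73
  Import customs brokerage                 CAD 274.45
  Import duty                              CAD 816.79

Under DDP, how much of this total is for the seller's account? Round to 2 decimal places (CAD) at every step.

DDP: the seller bears all costs including import duty.
Seller's account: goods 213219.69 + inland to port 1634.72 + export clearance 339.07 + origin terminal 481.66 + freight 7551.50 + destination terminal 146.73 + brokerage 274.45 + duty 816.79 = 224464.61
Buyer's account: 0.00

Seller's account: CAD 224464.61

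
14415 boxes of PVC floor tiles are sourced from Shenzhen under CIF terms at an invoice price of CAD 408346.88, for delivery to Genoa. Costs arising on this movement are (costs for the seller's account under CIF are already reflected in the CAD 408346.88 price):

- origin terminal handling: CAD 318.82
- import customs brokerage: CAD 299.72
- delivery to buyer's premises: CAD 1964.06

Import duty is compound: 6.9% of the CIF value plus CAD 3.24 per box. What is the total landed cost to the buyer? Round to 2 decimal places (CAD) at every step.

Total landed cost: CAD 485491.19

CIF: the seller pays costs through ocean freight and marine insurance to the destination port.
Already in the invoice (seller's account under CIF): origin terminal — exclude.
The CIF price already equals the CIF value: 408346.88
Ad valorem component: 408346.88 × 6.9% = 28175.93
Specific component: 14415 × 3.24 = 46704.60
Import duty = 28175.93 + 46704.60 = 74880.53
Buyer bears: brokerage 299.72 + delivery 1964.06 + duty 74880.53 = 77144.31
Landed cost = invoice 408346.88 + 77144.31 = 485491.19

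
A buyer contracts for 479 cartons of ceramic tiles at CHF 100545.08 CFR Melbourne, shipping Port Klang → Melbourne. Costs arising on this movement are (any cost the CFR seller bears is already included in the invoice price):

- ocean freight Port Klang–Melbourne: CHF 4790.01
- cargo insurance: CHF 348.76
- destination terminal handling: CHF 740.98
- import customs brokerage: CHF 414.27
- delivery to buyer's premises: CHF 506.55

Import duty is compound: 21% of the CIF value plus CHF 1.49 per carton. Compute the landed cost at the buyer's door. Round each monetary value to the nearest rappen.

CFR: the seller pays costs through ocean freight to the destination port, but not insurance.
Already in the invoice (seller's account under CFR): freight — exclude.
CIF value = CFR price + insurance = 100545.08 + 348.76 = 100893.84
Ad valorem component: 100893.84 × 21% = 21187.71
Specific component: 479 × 1.49 = 713.71
Import duty = 21187.71 + 713.71 = 21901.42
Buyer bears: insurance 348.76 + destination terminal 740.98 + brokerage 414.27 + delivery 506.55 + duty 21901.42 = 23911.98
Landed cost = invoice 100545.08 + 23911.98 = 124457.06

Total landed cost: CHF 124457.06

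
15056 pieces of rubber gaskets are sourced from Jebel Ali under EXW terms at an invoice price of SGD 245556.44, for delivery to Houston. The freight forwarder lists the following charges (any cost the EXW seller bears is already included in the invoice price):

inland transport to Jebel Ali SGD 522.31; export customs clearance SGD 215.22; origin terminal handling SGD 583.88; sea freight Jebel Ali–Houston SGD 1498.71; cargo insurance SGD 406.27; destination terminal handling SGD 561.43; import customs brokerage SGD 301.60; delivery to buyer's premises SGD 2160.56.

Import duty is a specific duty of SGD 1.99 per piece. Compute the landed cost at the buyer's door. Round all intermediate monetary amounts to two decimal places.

Total landed cost: SGD 281767.86

EXW: the seller makes goods available at their premises; the buyer bears all onward costs.
CIF value = EXW price + inland to port + export clearance + origin terminal + freight + insurance = 245556.44 + 522.31 + 215.22 + 583.88 + 1498.71 + 406.27 = 248782.83
Import duty = 15056 × 1.99 = 29961.44
Buyer bears: inland to port 522.31 + export clearance 215.22 + origin terminal 583.88 + freight 1498.71 + insurance 406.27 + destination terminal 561.43 + brokerage 301.60 + delivery 2160.56 + duty 29961.44 = 36211.42
Landed cost = invoice 245556.44 + 36211.42 = 281767.86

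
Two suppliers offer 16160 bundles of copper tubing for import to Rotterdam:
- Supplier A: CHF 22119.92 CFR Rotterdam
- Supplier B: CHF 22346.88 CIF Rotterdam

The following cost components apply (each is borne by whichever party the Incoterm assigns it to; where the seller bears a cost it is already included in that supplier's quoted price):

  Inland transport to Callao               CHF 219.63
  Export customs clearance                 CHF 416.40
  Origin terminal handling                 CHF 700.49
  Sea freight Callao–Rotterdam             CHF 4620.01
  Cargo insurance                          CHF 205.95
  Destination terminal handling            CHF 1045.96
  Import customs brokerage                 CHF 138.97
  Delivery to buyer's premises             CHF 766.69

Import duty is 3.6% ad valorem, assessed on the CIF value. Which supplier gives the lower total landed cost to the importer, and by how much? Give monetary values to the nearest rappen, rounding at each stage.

Supplier A (CFR):
CIF value = CFR price + insurance = 22119.92 + 205.95 = 22325.87
Import duty = 22325.87 × 3.6% = 803.73
Buyer bears (A): 205.95 + 1045.96 + 138.97 + 766.69 = 2157.57
Landed cost (A) = invoice 22119.92 + 2157.57 + duty 803.73 = 25081.22
Supplier B (CIF):
The CIF price already equals the CIF value: 22346.88
Import duty = 22346.88 × 3.6% = 804.49
Buyer bears (B): 1045.96 + 138.97 + 766.69 = 1951.62
Landed cost (B) = invoice 22346.88 + 1951.62 + duty 804.49 = 25102.99
Difference = |25081.22 − 25102.99| = 21.77

Supplier A is cheaper by CHF 21.77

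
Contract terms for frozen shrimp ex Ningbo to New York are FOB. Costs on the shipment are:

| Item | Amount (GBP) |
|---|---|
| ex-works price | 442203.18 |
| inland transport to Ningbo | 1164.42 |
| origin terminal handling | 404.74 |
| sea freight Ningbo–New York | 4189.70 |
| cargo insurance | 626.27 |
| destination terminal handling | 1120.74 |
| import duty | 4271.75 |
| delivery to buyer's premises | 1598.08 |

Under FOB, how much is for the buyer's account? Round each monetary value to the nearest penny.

Buyer's account: GBP 11806.54

FOB: the seller bears costs until goods are on board at the origin port; the buyer bears freight, insurance and all costs thereafter.
Seller's account: goods 442203.18 + inland to port 1164.42 + origin terminal 404.74 = 443772.34
Buyer's account: freight 4189.70 + insurance 626.27 + destination terminal 1120.74 + duty 4271.75 + delivery 1598.08 = 11806.54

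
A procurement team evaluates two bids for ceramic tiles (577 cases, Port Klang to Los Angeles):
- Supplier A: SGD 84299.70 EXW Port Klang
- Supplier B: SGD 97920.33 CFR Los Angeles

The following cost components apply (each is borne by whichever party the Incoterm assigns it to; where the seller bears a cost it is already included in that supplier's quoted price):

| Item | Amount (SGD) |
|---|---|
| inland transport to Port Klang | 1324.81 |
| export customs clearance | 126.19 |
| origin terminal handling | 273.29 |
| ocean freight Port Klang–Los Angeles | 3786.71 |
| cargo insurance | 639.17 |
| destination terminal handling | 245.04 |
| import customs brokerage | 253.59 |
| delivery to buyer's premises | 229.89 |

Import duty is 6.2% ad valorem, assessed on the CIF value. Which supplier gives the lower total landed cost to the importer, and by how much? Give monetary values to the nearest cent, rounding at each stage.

Supplier A is cheaper by SGD 8612.43

Supplier A (EXW):
CIF value = EXW price + inland to port + export clearance + origin terminal + freight + insurance = 84299.70 + 1324.81 + 126.19 + 273.29 + 3786.71 + 639.17 = 90449.87
Import duty = 90449.87 × 6.2% = 5607.89
Buyer bears (A): 1324.81 + 126.19 + 273.29 + 3786.71 + 639.17 + 245.04 + 253.59 + 229.89 = 6878.69
Landed cost (A) = invoice 84299.70 + 6878.69 + duty 5607.89 = 96786.28
Supplier B (CFR):
CIF value = CFR price + insurance = 97920.33 + 639.17 = 98559.50
Import duty = 98559.50 × 6.2% = 6110.69
Buyer bears (B): 639.17 + 245.04 + 253.59 + 229.89 = 1367.69
Landed cost (B) = invoice 97920.33 + 1367.69 + duty 6110.69 = 105398.71
Difference = |96786.28 − 105398.71| = 8612.43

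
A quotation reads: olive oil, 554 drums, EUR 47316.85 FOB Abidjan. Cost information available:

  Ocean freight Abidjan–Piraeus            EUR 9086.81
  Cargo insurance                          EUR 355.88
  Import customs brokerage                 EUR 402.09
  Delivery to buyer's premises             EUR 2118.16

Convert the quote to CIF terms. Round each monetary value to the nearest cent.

CIF price: EUR 56759.54

Not relevant to the conversion: delivery, brokerage — on the buyer under both terms; not part of either seller's price.
From FOB to CIF, the seller additionally bears: freight, insurance.
CIF price = 47316.85 + 9086.81 + 355.88 = 56759.54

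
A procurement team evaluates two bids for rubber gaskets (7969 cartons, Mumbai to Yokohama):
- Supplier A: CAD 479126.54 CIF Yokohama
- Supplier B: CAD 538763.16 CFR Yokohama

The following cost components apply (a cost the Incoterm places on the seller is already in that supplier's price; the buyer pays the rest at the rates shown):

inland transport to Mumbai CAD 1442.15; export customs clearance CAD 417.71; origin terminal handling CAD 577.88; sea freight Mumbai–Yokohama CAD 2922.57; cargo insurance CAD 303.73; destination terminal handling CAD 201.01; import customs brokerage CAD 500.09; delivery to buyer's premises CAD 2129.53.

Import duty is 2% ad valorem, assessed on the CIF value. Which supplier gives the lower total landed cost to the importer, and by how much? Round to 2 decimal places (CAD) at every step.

Supplier A (CIF):
The CIF price already equals the CIF value: 479126.54
Import duty = 479126.54 × 2% = 9582.53
Buyer bears (A): 201.01 + 500.09 + 2129.53 = 2830.63
Landed cost (A) = invoice 479126.54 + 2830.63 + duty 9582.53 = 491539.70
Supplier B (CFR):
CIF value = CFR price + insurance = 538763.16 + 303.73 = 539066.89
Import duty = 539066.89 × 2% = 10781.34
Buyer bears (B): 303.73 + 201.01 + 500.09 + 2129.53 = 3134.36
Landed cost (B) = invoice 538763.16 + 3134.36 + duty 10781.34 = 552678.86
Difference = |491539.70 − 552678.86| = 61139.16

Supplier A is cheaper by CAD 61139.16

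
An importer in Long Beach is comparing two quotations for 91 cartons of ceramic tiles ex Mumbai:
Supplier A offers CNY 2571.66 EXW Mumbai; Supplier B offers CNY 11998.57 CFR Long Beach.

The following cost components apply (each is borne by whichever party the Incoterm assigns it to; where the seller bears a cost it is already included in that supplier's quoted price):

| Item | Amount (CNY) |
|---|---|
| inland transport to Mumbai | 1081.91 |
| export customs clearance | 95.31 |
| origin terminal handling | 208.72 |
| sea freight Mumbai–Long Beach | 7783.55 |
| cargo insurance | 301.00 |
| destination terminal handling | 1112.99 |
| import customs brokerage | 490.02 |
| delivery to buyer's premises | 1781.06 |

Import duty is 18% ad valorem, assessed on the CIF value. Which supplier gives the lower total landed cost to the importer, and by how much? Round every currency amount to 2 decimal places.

Supplier A (EXW):
CIF value = EXW price + inland to port + export clearance + origin terminal + freight + insurance = 2571.66 + 1081.91 + 95.31 + 208.72 + 7783.55 + 301.00 = 12042.15
Import duty = 12042.15 × 18% = 2167.59
Buyer bears (A): 1081.91 + 95.31 + 208.72 + 7783.55 + 301.00 + 1112.99 + 490.02 + 1781.06 = 12854.56
Landed cost (A) = invoice 2571.66 + 12854.56 + duty 2167.59 = 17593.81
Supplier B (CFR):
CIF value = CFR price + insurance = 11998.57 + 301.00 = 12299.57
Import duty = 12299.57 × 18% = 2213.92
Buyer bears (B): 301.00 + 1112.99 + 490.02 + 1781.06 = 3685.07
Landed cost (B) = invoice 11998.57 + 3685.07 + duty 2213.92 = 17897.56
Difference = |17593.81 − 17897.56| = 303.75

Supplier A is cheaper by CNY 303.75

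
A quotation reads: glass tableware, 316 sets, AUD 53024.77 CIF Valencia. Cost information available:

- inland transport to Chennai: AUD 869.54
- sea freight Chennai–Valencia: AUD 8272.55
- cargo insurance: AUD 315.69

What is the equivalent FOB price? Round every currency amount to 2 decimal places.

Not relevant to the conversion: inland to port — on the seller under both CIF and FOB; already in the CIF price and stays in the FOB price.
From CIF to FOB, the seller no longer bears: freight, insurance.
FOB price = 53024.77 − 8272.55 − 315.69 = 44436.53

FOB price: AUD 44436.53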